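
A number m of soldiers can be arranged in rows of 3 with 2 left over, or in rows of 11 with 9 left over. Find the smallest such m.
M = 3 × 11 = 33. M₁ = 11, y₁ ≡ 2 (mod 3). M₂ = 3, y₂ ≡ 4 (mod 11). m = 2×11×2 + 9×3×4 ≡ 20 (mod 33)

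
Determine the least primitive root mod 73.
g = 5. Powers: [5, 25, 52, 41, 59, 3, 15, 2, 10, 50, ...] generates all 72 non-zero residues.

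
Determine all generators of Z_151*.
There are φ(150) = 40 primitive roots mod 151: {6, 7, 12, 13, 14, 15, 30, 35, 48, 51, 52, 54, 56, 61, 63, 71, 77, 82, 89, 93, 96, 102, 104, 106, 108, 109, 111, 112, 114, 115, 117, 120, 126, 129, 130, 133, 134, 140, 141, 146}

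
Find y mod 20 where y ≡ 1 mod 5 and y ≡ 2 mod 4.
M = 5 × 4 = 20. M₁ = 4, y₁ ≡ 4 mod 5. M₂ = 5, y₂ ≡ 1 mod 4. y = 1×4×4 + 2×5×1 ≡ 6 mod 20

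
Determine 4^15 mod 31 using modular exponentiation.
By repeated squaring (mod 31): 4^{1}≡4, 4^{2}≡16, 4^{4}≡8, 4^{8}≡2. Then 4^{15} = 4^{8+4+2+1} ≡ 2 × 8 × 16 × 4 ≡ 1 (mod 31)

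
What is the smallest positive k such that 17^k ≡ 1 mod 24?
Powers of 17 mod 24: 17^1≡17, 17^2≡1. ord_24(17) = 2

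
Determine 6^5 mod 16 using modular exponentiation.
By repeated squaring mod 16: 6^{1}≡6, 6^{2}≡4, 6^{4}≡0. Then 6^{5} = 6^{4+1} ≡ 0 × 6 ≡ 0 mod 16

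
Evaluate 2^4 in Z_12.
2^{4} = 16 ≡ 4 (mod 12)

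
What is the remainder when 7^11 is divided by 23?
By repeated squaring (mod 23): 7^{1}≡7, 7^{2}≡3, 7^{4}≡9, 7^{8}≡12. Then 7^{11} = 7^{8+2+1} ≡ 12 × 3 × 7 ≡ 22 (mod 23)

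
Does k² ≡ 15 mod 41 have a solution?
By Euler's criterion: 15^{20} ≡ 40 mod 41. Since this equals -1 (≡ 40), 15 is not a QR.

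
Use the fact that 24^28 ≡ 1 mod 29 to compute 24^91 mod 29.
By Fermat: 24^{28} ≡ 1 mod 29. 91 = 3×28 + 7. So 24^{91} ≡ 24^{7} ≡ 1 mod 29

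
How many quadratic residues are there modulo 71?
Exactly half the non-zero residues mod a prime are QRs: (71-1)/2 = 35.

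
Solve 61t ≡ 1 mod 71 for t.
Since 71 is prime, by Fermat 61^(-1) ≡ 61^{69} ≡ 7 mod 71. Verify: 61 × 7 = 427 ≡ 1 mod 71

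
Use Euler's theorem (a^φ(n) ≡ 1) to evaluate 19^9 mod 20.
By Euler: 19^{8} ≡ 1 (mod 20) since gcd(19, 20) = 1. 9 = 1×8 + 1. So 19^{9} ≡ 19^{1} ≡ 19 (mod 20)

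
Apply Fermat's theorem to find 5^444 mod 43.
By Fermat: 5^{42} ≡ 1 mod 43. 444 ≡ 24 mod 42. So 5^{444} ≡ 5^{24} ≡ 4 mod 43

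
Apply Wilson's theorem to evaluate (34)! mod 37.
(36)! = (34)! × (35) × (36) ≡ -1 (mod 37). So (34)! ≡ -1 × [(36)(35)]^(-1) ≡ 18 (mod 37)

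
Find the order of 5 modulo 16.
Powers of 5 mod 16: 5^1≡5, 5^2≡9, 5^3≡13, 5^4≡1. Order = 4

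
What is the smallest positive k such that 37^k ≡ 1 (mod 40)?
Powers of 37 mod 40: 37^1≡37, 37^2≡9, 37^3≡13, 37^4≡1. ord_40(37) = 4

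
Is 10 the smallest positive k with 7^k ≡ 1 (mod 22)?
Powers of 7 mod 22: 7^1≡7, 7^2≡5, 7^3≡13, 7^4≡3, 7^5≡21, 7^6≡15, 7^7≡17, 7^8≡9, 7^9≡19, 7^10≡1. First k with 7^k≡1 is k=10. Yes, ord_22(7) = 10.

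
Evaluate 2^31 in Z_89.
By repeated squaring (mod 89): 2^{1}≡2, 2^{2}≡4, 2^{4}≡16, 2^{8}≡78, 2^{16}≡32. Then 2^{31} = 2^{16+8+4+2+1} ≡ 32 × 78 × 16 × 4 × 2 ≡ 67 (mod 89)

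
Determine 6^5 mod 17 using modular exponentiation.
By repeated squaring (mod 17): 6^{1}≡6, 6^{2}≡2, 6^{4}≡4. Then 6^{5} = 6^{4+1} ≡ 4 × 6 ≡ 7 (mod 17)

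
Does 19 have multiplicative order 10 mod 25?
Powers of 19 mod 25: 19^1≡19, 19^2≡11, 19^3≡9, 19^4≡21, 19^5≡24, 19^6≡6, 19^7≡14, 19^8≡16, 19^9≡4, 19^10≡1. First k with 19^k≡1 is k=10. Yes, ord_25(19) = 10.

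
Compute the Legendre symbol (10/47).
(10/47) = 10^{23} mod 47 = -1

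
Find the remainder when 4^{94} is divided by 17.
By Fermat: 4^{16} ≡ 1 mod 17. 94 = 5×16 + 14. So 4^{94} ≡ 4^{14} ≡ 16 mod 17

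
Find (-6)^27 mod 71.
By repeated squaring mod 71: (-6)^{1}≡65, (-6)^{2}≡36, (-6)^{4}≡18, (-6)^{8}≡40, (-6)^{16}≡38. Then (-6)^{27} = (-6)^{16+8+2+1} ≡ 38 × 40 × 36 × 65 ≡ 55 mod 71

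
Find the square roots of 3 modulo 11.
The square roots of 3 mod 11 are 5 and 6. Verify: 5² = 25 ≡ 3 (mod 11)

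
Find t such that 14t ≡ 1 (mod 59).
Since 59 is prime, by Fermat 14^(-1) ≡ 14^{57} ≡ 38 (mod 59). Verify: 14 × 38 = 532 ≡ 1 (mod 59)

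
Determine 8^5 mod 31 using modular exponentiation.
By repeated squaring (mod 31): 8^{1}≡8, 8^{2}≡2, 8^{4}≡4. Then 8^{5} = 8^{4+1} ≡ 4 × 8 ≡ 1 (mod 31)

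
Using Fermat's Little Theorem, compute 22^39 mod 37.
By Fermat: 22^{36} ≡ 1 (mod 37). So 22^{39} = 22^{36} · 22^{3} ≡ 22^{3} ≡ 29 (mod 37)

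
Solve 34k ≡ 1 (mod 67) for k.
Since 67 is prime, by Fermat 34^(-1) ≡ 34^{65} ≡ 2 (mod 67). Verify: 34 × 2 = 68 ≡ 1 (mod 67)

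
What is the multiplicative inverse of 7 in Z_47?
Since 47 is prime, by Fermat 7^(-1) ≡ 7^{45} ≡ 27 mod 47. Verify: 7 × 27 = 189 ≡ 1 mod 47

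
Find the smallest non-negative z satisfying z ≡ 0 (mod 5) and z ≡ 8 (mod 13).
M = 5 × 13 = 65. M₁ = 13, y₁ ≡ 2 (mod 5). M₂ = 5, y₂ ≡ 8 (mod 13). z = 0×13×2 + 8×5×8 ≡ 60 (mod 65)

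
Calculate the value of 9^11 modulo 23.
By repeated squaring mod 23: 9^{1}≡9, 9^{2}≡12, 9^{4}≡6, 9^{8}≡13. Then 9^{11} = 9^{8+2+1} ≡ 13 × 12 × 9 ≡ 1 mod 23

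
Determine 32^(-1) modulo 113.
Since 113 is prime, by Fermat 32^(-1) ≡ 32^{111} ≡ 53 mod 113. Verify: 32 × 53 = 1696 ≡ 1 mod 113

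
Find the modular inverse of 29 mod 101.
Since 101 is prime, by Fermat 29^(-1) ≡ 29^{99} ≡ 7 mod 101. Verify: 29 × 7 = 203 ≡ 1 mod 101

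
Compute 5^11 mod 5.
By repeated squaring (mod 5): 5^{1}≡0, 5^{2}≡0, 5^{4}≡0, 5^{8}≡0. Then 5^{11} = 5^{8+2+1} ≡ 0 × 0 × 0 ≡ 0 (mod 5)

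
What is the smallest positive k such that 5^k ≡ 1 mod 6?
Powers of 5 mod 6: 5^1≡5, 5^2≡1. ord_6(5) = 2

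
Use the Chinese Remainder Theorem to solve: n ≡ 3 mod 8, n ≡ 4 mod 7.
M = 8 × 7 = 56. M₁ = 7, y₁ ≡ 7 mod 8. M₂ = 8, y₂ ≡ 1 mod 7. n = 3×7×7 + 4×8×1 ≡ 11 mod 56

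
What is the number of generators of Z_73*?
There are φ(73-1) = φ(72) = 24 primitive roots modulo 73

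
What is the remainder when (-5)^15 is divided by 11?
Using Fermat: (-5)^{10} ≡ 1 (mod 11). 15 ≡ 5 (mod 10). So (-5)^{15} ≡ (-5)^{5} ≡ 10 (mod 11)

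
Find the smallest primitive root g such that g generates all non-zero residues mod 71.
g = 7. For each prime q|70: 7^{35}≡70, 7^{14}≡54, 7^{10}≡45, none ≡ 1, so ord_71(7) = 70 and 7 is a primitive root.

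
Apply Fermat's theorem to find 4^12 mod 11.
By Fermat: 4^{10} ≡ 1 mod 11. So 4^{12} = 4^{10} · 4^{2} ≡ 4^{2} ≡ 5 mod 11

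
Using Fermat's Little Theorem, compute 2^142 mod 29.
By Fermat: 2^{28} ≡ 1 (mod 29). 142 = 5×28 + 2. So 2^{142} ≡ 2^{2} ≡ 4 (mod 29)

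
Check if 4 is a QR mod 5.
By Euler's criterion: 4^{2} ≡ 1 mod 5. Since this equals 1, 4 is a QR.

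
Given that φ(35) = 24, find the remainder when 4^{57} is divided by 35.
By Euler: 4^{24} ≡ 1 (mod 35) since gcd(4, 35) = 1. 57 = 2×24 + 9. So 4^{57} ≡ 4^{9} ≡ 29 (mod 35)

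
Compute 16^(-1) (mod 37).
Since 37 is prime, by Fermat 16^(-1) ≡ 16^{35} ≡ 7 (mod 37). Verify: 16 × 7 = 112 ≡ 1 (mod 37)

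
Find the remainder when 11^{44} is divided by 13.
By Fermat: 11^{12} ≡ 1 (mod 13). 44 = 3×12 + 8. So 11^{44} ≡ 11^{8} ≡ 9 (mod 13)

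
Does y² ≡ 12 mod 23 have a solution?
By Euler's criterion: 12^{11} ≡ 1 mod 23. Since this equals 1, 12 is a QR.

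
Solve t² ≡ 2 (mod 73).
The square roots of 2 mod 73 are 32 and 41. Verify: 32² = 1024 ≡ 2 (mod 73)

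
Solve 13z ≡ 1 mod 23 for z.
Since 23 is prime, by Fermat 13^(-1) ≡ 13^{21} ≡ 16 mod 23. Verify: 13 × 16 = 208 ≡ 1 mod 23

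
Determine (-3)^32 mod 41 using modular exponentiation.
By repeated squaring (mod 41): (-3)^{1}≡38, (-3)^{2}≡9, (-3)^{4}≡40, (-3)^{8}≡1, (-3)^{16}≡1, (-3)^{32}≡1. So (-3)^{32} ≡ 1 (mod 41)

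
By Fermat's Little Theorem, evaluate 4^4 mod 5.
By Fermat's Little Theorem, 4^{4} ≡ 1 mod 5 since 5 is prime and gcd(4, 5) = 1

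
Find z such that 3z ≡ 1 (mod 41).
Since 41 is prime, by Fermat 3^(-1) ≡ 3^{39} ≡ 14 (mod 41). Verify: 3 × 14 = 42 ≡ 1 (mod 41)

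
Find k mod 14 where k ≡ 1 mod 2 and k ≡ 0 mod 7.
M = 2 × 7 = 14. M₁ = 7, y₁ ≡ 1 mod 2. M₂ = 2, y₂ ≡ 4 mod 7. k = 1×7×1 + 0×2×4 ≡ 7 mod 14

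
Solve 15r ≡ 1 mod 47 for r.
Since 47 is prime, by Fermat 15^(-1) ≡ 15^{45} ≡ 22 mod 47. Verify: 15 × 22 = 330 ≡ 1 mod 47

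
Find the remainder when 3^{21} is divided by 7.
By Fermat: 3^{6} ≡ 1 mod 7. 21 = 3×6 + 3. So 3^{21} ≡ 3^{3} ≡ 6 mod 7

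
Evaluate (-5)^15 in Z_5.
By repeated squaring (mod 5): (-5)^{1}≡0, (-5)^{2}≡0, (-5)^{4}≡0, (-5)^{8}≡0. Then (-5)^{15} = (-5)^{8+4+2+1} ≡ 0 × 0 × 0 × 0 ≡ 0 (mod 5)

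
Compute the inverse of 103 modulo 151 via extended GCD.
Extended GCD: 103(22) + 151(-15) = 1. So 103^(-1) ≡ 22 (mod 151). Verify: 103 × 22 = 2266 ≡ 1 (mod 151)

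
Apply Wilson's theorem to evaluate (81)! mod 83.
(82)! = (81)! × (82) ≡ -1 mod 83. So (81)! ≡ -1 × (82)^(-1) ≡ (-1)×(-1) = 1 mod 83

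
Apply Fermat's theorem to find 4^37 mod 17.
By Fermat: 4^{16} ≡ 1 mod 17. 37 = 2×16 + 5. So 4^{37} ≡ 4^{5} ≡ 4 mod 17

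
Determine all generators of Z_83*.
There are φ(82) = 40 primitive roots mod 83: {2, 5, 6, 8, 13, 14, 15, 18, 19, 20, 22, 24, 32, 34, 35, 39, 42, 43, 45, 46, 47, 50, 52, 53, 54, 55, 56, 57, 58, 60, 62, 66, 67, 71, 72, 73, 74, 76, 79, 80}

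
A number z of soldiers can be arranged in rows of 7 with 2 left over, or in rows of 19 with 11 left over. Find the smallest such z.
M = 7 × 19 = 133. M₁ = 19, y₁ ≡ 3 (mod 7). M₂ = 7, y₂ ≡ 11 (mod 19). z = 2×19×3 + 11×7×11 ≡ 30 (mod 133)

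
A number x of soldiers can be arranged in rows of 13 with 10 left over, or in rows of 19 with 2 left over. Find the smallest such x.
M = 13 × 19 = 247. M₁ = 19, y₁ ≡ 11 (mod 13). M₂ = 13, y₂ ≡ 3 (mod 19). x = 10×19×11 + 2×13×3 ≡ 192 (mod 247)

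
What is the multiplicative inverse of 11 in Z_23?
Since 23 is prime, by Fermat 11^(-1) ≡ 11^{21} ≡ 21 mod 23. Verify: 11 × 21 = 231 ≡ 1 mod 23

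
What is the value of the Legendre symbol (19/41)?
(19/41) = 19^{20} mod 41 = -1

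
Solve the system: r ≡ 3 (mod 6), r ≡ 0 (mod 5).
M = 6 × 5 = 30. M₁ = 5, y₁ ≡ 5 (mod 6). M₂ = 6, y₂ ≡ 1 (mod 5). r = 3×5×5 + 0×6×1 ≡ 15 (mod 30)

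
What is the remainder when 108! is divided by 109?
By Wilson's theorem, (108)! ≡ -1 ≡ 108 (mod 109)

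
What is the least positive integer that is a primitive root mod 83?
g = 2. For each prime q|82: 2^{41}≡82, 2^{2}≡4, none ≡ 1, so ord_83(2) = 82 and 2 is a primitive root.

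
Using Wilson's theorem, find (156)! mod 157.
By Wilson's theorem, (156)! ≡ -1 ≡ 156 (mod 157)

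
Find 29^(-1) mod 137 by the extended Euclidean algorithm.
Extended GCD: 29(52) + 137(-11) = 1. So 29^(-1) ≡ 52 mod 137. Verify: 29 × 52 = 1508 ≡ 1 mod 137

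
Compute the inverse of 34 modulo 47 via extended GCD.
Extended GCD: 34(18) + 47(-13) = 1. So 34^(-1) ≡ 18 mod 47. Verify: 34 × 18 = 612 ≡ 1 mod 47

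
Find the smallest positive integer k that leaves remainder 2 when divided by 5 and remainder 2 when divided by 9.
M = 5 × 9 = 45. M₁ = 9, y₁ ≡ 4 mod 5. M₂ = 5, y₂ ≡ 2 mod 9. k = 2×9×4 + 2×5×2 ≡ 2 mod 45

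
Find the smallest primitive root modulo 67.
g = 2. Powers: [2, 4, 8, 16, 32, 64, 61, 55, ...] generates all 66 non-zero residues.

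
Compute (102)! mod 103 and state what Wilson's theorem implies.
(102)! mod 103 = 102. Since this equals -1 mod 103, Wilson confirms 103 is prime.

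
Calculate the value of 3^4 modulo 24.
3^{4} = 81 ≡ 9 (mod 24)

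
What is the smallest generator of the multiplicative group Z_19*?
g = 2. Powers: [2, 4, 8, 16, 13, 7, 14, ...] generates all 18 non-zero residues.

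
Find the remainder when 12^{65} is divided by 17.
By Fermat: 12^{16} ≡ 1 (mod 17). 65 = 4×16 + 1. So 12^{65} ≡ 12^{1} ≡ 12 (mod 17)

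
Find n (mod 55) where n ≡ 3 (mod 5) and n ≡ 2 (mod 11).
M = 5 × 11 = 55. M₁ = 11, y₁ ≡ 1 (mod 5). M₂ = 5, y₂ ≡ 9 (mod 11). n = 3×11×1 + 2×5×9 ≡ 13 (mod 55)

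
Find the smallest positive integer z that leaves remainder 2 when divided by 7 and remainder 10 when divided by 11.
M = 7 × 11 = 77. M₁ = 11, y₁ ≡ 2 (mod 7). M₂ = 7, y₂ ≡ 8 (mod 11). z = 2×11×2 + 10×7×8 ≡ 65 (mod 77)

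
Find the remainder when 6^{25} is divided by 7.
By Fermat: 6^{6} ≡ 1 mod 7. 25 = 4×6 + 1. So 6^{25} ≡ 6^{1} ≡ 6 mod 7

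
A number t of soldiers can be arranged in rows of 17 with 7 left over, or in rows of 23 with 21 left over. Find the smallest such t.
M = 17 × 23 = 391. M₁ = 23, y₁ ≡ 3 (mod 17). M₂ = 17, y₂ ≡ 19 (mod 23). t = 7×23×3 + 21×17×19 ≡ 228 (mod 391)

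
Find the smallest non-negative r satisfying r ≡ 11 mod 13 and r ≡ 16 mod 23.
M = 13 × 23 = 299. M₁ = 23, y₁ ≡ 4 mod 13. M₂ = 13, y₂ ≡ 16 mod 23. r = 11×23×4 + 16×13×16 ≡ 154 mod 299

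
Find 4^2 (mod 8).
4^{2} = 16 ≡ 0 (mod 8)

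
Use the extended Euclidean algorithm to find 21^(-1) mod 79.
Extended GCD: 21(-15) + 79(4) = 1. So 21^(-1) ≡ -15 ≡ 64 mod 79. Verify: 21 × 64 = 1344 ≡ 1 mod 79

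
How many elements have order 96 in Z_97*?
Number of primitive roots mod 97 = φ(p-1) = φ(96) = 32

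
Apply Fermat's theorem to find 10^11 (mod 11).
By Fermat: 10^{10} ≡ 1 (mod 11). So 10^{11} = 10^{10} · 10^{1} ≡ 10^{1} ≡ 10 (mod 11)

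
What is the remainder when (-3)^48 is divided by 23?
Using Fermat: (-3)^{22} ≡ 1 mod 23. 48 ≡ 4 mod 22. So (-3)^{48} ≡ (-3)^{4} ≡ 12 mod 23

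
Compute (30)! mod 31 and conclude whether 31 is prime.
(30)! mod 31 = 30. Since 30 ≡ -1 (mod 31), 31 is prime.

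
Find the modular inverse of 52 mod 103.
Since 103 is prime, by Fermat 52^(-1) ≡ 52^{101} ≡ 2 (mod 103). Verify: 52 × 2 = 104 ≡ 1 (mod 103)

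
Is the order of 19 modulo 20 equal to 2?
Powers of 19 mod 20: 19^1≡19, 19^2≡1. First k with 19^k≡1 is k=2. Yes, ord_20(19) = 2.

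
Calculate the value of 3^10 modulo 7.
Using Fermat: 3^{6} ≡ 1 (mod 7). 10 ≡ 4 (mod 6). So 3^{10} ≡ 3^{4} ≡ 4 (mod 7)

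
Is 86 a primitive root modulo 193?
86^{96} ≡ 1 mod 193 and 96 < 192, so ord_193(86) = 96 ≠ 192 and 86 is not a primitive root.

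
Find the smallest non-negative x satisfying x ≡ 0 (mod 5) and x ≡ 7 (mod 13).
M = 5 × 13 = 65. M₁ = 13, y₁ ≡ 2 (mod 5). M₂ = 5, y₂ ≡ 8 (mod 13). x = 0×13×2 + 7×5×8 ≡ 20 (mod 65)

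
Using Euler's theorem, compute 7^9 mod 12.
By Euler: 7^{4} ≡ 1 (mod 12) since gcd(7, 12) = 1. 9 = 2×4 + 1. So 7^{9} ≡ 7^{1} ≡ 7 (mod 12)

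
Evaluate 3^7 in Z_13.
By repeated squaring (mod 13): 3^{1}≡3, 3^{2}≡9, 3^{4}≡3. Then 3^{7} = 3^{4+2+1} ≡ 3 × 9 × 3 ≡ 3 (mod 13)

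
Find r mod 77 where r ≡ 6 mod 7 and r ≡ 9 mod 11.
M = 7 × 11 = 77. M₁ = 11, y₁ ≡ 2 mod 7. M₂ = 7, y₂ ≡ 8 mod 11. r = 6×11×2 + 9×7×8 ≡ 20 mod 77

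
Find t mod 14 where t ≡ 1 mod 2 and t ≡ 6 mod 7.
M = 2 × 7 = 14. M₁ = 7, y₁ ≡ 1 mod 2. M₂ = 2, y₂ ≡ 4 mod 7. t = 1×7×1 + 6×2×4 ≡ 13 mod 14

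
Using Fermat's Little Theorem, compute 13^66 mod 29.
By Fermat: 13^{28} ≡ 1 (mod 29). 66 = 2×28 + 10. So 13^{66} ≡ 13^{10} ≡ 7 (mod 29)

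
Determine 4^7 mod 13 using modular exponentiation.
By repeated squaring (mod 13): 4^{1}≡4, 4^{2}≡3, 4^{4}≡9. Then 4^{7} = 4^{4+2+1} ≡ 9 × 3 × 4 ≡ 4 (mod 13)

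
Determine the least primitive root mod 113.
g = 3. Powers: [3, 9, 27, 81, 17, 51, 40, 7, 21, 63, ...] generates all 112 non-zero residues.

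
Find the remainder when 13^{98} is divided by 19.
By Fermat: 13^{18} ≡ 1 (mod 19). 98 = 5×18 + 8. So 13^{98} ≡ 13^{8} ≡ 16 (mod 19)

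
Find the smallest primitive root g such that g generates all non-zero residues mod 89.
g = 3. For each prime q|88: 3^{44}≡88, 3^{8}≡64, none ≡ 1, so ord_89(3) = 88 and 3 is a primitive root.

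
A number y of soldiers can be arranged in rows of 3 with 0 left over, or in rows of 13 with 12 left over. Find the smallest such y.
M = 3 × 13 = 39. M₁ = 13, y₁ ≡ 1 (mod 3). M₂ = 3, y₂ ≡ 9 (mod 13). y = 0×13×1 + 12×3×9 ≡ 12 (mod 39)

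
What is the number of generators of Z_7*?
Number of primitive roots mod 7 = φ(p-1) = φ(6) = 2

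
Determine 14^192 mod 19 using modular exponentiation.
Using Fermat: 14^{18} ≡ 1 (mod 19). 192 ≡ 12 (mod 18). So 14^{192} ≡ 14^{12} ≡ 11 (mod 19)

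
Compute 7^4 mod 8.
7^{4} = 2401 ≡ 1 (mod 8)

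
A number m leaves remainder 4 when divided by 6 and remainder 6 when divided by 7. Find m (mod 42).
M = 6 × 7 = 42. M₁ = 7, y₁ ≡ 1 (mod 6). M₂ = 6, y₂ ≡ 6 (mod 7). m = 4×7×1 + 6×6×6 ≡ 34 (mod 42)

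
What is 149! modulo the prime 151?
(150)! = (149)! × (150) ≡ -1 mod 151. So (149)! ≡ -1 × (150)^(-1) ≡ (-1)×(-1) = 1 mod 151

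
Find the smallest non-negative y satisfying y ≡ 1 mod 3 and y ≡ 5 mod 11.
M = 3 × 11 = 33. M₁ = 11, y₁ ≡ 2 mod 3. M₂ = 3, y₂ ≡ 4 mod 11. y = 1×11×2 + 5×3×4 ≡ 16 mod 33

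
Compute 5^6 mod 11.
By repeated squaring (mod 11): 5^{1}≡5, 5^{2}≡3, 5^{4}≡9. Then 5^{6} = 5^{4+2} ≡ 9 × 3 ≡ 5 (mod 11)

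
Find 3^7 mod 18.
By repeated squaring mod 18: 3^{1}≡3, 3^{2}≡9, 3^{4}≡9. Then 3^{7} = 3^{4+2+1} ≡ 9 × 9 × 3 ≡ 9 mod 18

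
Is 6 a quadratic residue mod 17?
By Euler's criterion: 6^{8} ≡ 16 (mod 17). Since this equals -1 (≡ 16), 6 is not a QR.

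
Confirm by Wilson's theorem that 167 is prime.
(166)! mod 167 = 166. Since this equals -1 (mod 167), Wilson confirms 167 is prime.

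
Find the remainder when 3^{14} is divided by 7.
By Fermat: 3^{6} ≡ 1 (mod 7). 14 = 2×6 + 2. So 3^{14} ≡ 3^{2} ≡ 2 (mod 7)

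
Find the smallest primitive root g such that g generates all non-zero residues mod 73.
g = 5. Powers: [5, 25, 52, 41, 59, 3, ...] generates all 72 non-zero residues.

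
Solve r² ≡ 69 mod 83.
The square roots of 69 mod 83 are 61 and 22. Verify: 61² = 3721 ≡ 69 mod 83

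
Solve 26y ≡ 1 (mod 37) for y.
Since 37 is prime, by Fermat 26^(-1) ≡ 26^{35} ≡ 10 (mod 37). Verify: 26 × 10 = 260 ≡ 1 (mod 37)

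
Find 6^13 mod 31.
By repeated squaring mod 31: 6^{1}≡6, 6^{2}≡5, 6^{4}≡25, 6^{8}≡5. Then 6^{13} = 6^{8+4+1} ≡ 5 × 25 × 6 ≡ 6 mod 31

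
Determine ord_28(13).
Powers of 13 mod 28: 13^1≡13, 13^2≡1. Order = 2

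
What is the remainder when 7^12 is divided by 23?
By repeated squaring mod 23: 7^{1}≡7, 7^{2}≡3, 7^{4}≡9, 7^{8}≡12. Then 7^{12} = 7^{8+4} ≡ 12 × 9 ≡ 16 mod 23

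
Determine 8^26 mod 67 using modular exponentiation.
By repeated squaring mod 67: 8^{1}≡8, 8^{2}≡64, 8^{4}≡9, 8^{8}≡14, 8^{16}≡62. Then 8^{26} = 8^{16+8+2} ≡ 62 × 14 × 64 ≡ 9 mod 67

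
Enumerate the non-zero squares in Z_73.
QRs mod 73: {1, 2, 3, 4, 6, 8, 9, 12, 16, 18, 19, 23, 24, 25, 27, 32, 35, 36, 37, 38, 41, 46, 48, 49, 50, 54, 55, 57, 61, 64, 65, 67, 69, 70, 71, 72}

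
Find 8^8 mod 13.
By repeated squaring mod 13: 8^{1}≡8, 8^{2}≡12, 8^{4}≡1, 8^{8}≡1. So 8^{8} ≡ 1 mod 13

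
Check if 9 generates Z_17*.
9^{8} ≡ 1 mod 17 and 8 < 16, so ord_17(9) = 8 ≠ 16 and 9 is not a primitive root.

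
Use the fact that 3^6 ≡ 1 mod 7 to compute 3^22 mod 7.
By Fermat: 3^{6} ≡ 1 mod 7. 22 = 3×6 + 4. So 3^{22} ≡ 3^{4} ≡ 4 mod 7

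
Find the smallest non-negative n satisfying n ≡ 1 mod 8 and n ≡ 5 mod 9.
M = 8 × 9 = 72. M₁ = 9, y₁ ≡ 1 mod 8. M₂ = 8, y₂ ≡ 8 mod 9. n = 1×9×1 + 5×8×8 ≡ 41 mod 72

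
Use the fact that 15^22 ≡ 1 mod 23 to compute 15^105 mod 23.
By Fermat: 15^{22} ≡ 1 mod 23. 105 = 4×22 + 17. So 15^{105} ≡ 15^{17} ≡ 10 mod 23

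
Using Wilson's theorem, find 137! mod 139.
(138)! = (137)! × (138) ≡ -1 (mod 139). So (137)! ≡ -1 × (138)^(-1) ≡ (-1)×(-1) = 1 (mod 139)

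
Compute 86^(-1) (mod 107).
Since 107 is prime, by Fermat 86^(-1) ≡ 86^{105} ≡ 56 (mod 107). Verify: 86 × 56 = 4816 ≡ 1 (mod 107)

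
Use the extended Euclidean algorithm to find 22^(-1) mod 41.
Extended GCD: 22(-13) + 41(7) = 1. So 22^(-1) ≡ -13 ≡ 28 (mod 41). Verify: 22 × 28 = 616 ≡ 1 (mod 41)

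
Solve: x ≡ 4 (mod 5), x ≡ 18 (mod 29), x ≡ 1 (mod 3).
M = 5 × 29 × 3 = 435. M₁ = 87, y₁ ≡ 3 (mod 5). M₂ = 15, y₂ ≡ 2 (mod 29). M₃ = 145, y₃ ≡ 1 (mod 3). x = 4×87×3 + 18×15×2 + 1×145×1 ≡ 424 (mod 435)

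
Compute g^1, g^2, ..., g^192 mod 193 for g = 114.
114^1, 114^2, ..., 114^{192} mod 193: [114, 65, 76, 172, 115, 179, 141, 55, 94, 101, 127, 3, 149, 2, 35, 130, 152, 151, 37, 165, 89, 110, 188, 9, 61, 6, 105, 4, 70, 67, 111, 109, 74, 137, 178, 27, 183, 18, 122, 12, 17, 8, 140, 134, 29, 25, 148, 81, 163, 54, 173, 36, 51, 24, 34, 16, 87, 75, 58, 50, 103, 162, 133, 108, 153, 72, 102, 48, 68, 32, 174, 150, 116, 100, 13, 131, 73, 23, 113, 144, 11, 96, 136, 64, 155, 107, 39, 7, 26, 69, 146, 46, 33, 95, 22, 192, 79, 128, 117, 21, 78, 14, 52, 138, 99, 92, 66, 190, 44, 191, 158, 63, 41, 42, 156, 28, 104, 83, 5, 184, 132, 187, 88, 189, 123, 126, 82, 84, 119, 56, 15, 166, 10, 175, 71, 181, 176, 185, 53, 59, 164, 168, 45, 112, 30, 139, 20, 157, 142, 169, 159, 177, 106, 118, 135, 143, 90, 31, 60, 85, 40, 121, 91, 145, 125, 161, 19, 43, 77, 93, 180, 62, 120, 170, 80, 49, 182, 97, 57, 129, 38, 86, 154, 186, 167, 124, 47, 147, 160, 98, 171, 1]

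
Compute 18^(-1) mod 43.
Since 43 is prime, by Fermat 18^(-1) ≡ 18^{41} ≡ 12 mod 43. Verify: 18 × 12 = 216 ≡ 1 mod 43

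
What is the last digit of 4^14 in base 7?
Using Fermat: 4^{6} ≡ 1 (mod 7). 14 ≡ 2 (mod 6). So 4^{14} ≡ 4^{2} ≡ 2 (mod 7)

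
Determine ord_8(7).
Powers of 7 mod 8: 7^1≡7, 7^2≡1. ord_8(7) = 2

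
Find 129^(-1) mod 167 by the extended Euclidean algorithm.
Extended GCD: 129(-22) + 167(17) = 1. So 129^(-1) ≡ -22 ≡ 145 mod 167. Verify: 129 × 145 = 18705 ≡ 1 mod 167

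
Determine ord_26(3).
Powers of 3 mod 26: 3^1≡3, 3^2≡9, 3^3≡1. Order = 3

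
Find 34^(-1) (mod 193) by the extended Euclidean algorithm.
Extended GCD: 34(-17) + 193(3) = 1. So 34^(-1) ≡ -17 ≡ 176 (mod 193). Verify: 34 × 176 = 5984 ≡ 1 (mod 193)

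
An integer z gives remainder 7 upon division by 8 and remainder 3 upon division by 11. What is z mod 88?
M = 8 × 11 = 88. M₁ = 11, y₁ ≡ 3 mod 8. M₂ = 8, y₂ ≡ 7 mod 11. z = 7×11×3 + 3×8×7 ≡ 47 mod 88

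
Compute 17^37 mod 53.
By repeated squaring mod 53: 17^{1}≡17, 17^{2}≡24, 17^{4}≡46, 17^{8}≡49, 17^{16}≡16, 17^{32}≡44. Then 17^{37} = 17^{32+4+1} ≡ 44 × 46 × 17 ≡ 11 mod 53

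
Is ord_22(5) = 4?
Powers of 5 mod 22: 5^1≡5, 5^2≡3, 5^3≡15, 5^4≡9, 5^5≡1. 5^4≡9≢1, so ord ≠ 4. No, the actual order is 5.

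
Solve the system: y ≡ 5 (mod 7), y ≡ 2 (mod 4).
M = 7 × 4 = 28. M₁ = 4, y₁ ≡ 2 (mod 7). M₂ = 7, y₂ ≡ 3 (mod 4). y = 5×4×2 + 2×7×3 ≡ 26 (mod 28)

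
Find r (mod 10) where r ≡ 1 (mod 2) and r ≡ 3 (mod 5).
M = 2 × 5 = 10. M₁ = 5, y₁ ≡ 1 (mod 2). M₂ = 2, y₂ ≡ 3 (mod 5). r = 1×5×1 + 3×2×3 ≡ 3 (mod 10)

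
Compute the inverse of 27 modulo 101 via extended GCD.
Extended GCD: 27(15) + 101(-4) = 1. So 27^(-1) ≡ 15 (mod 101). Verify: 27 × 15 = 405 ≡ 1 (mod 101)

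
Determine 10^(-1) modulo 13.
Since 13 is prime, by Fermat 10^(-1) ≡ 10^{11} ≡ 4 (mod 13). Verify: 10 × 4 = 40 ≡ 1 (mod 13)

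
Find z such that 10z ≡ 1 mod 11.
Since 11 is prime, by Fermat 10^(-1) ≡ 10^{9} ≡ 10 mod 11. Verify: 10 × 10 = 100 ≡ 1 mod 11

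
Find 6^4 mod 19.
6^{4} = 1296 ≡ 4 mod 19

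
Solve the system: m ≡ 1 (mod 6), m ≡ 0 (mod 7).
M = 6 × 7 = 42. M₁ = 7, y₁ ≡ 1 (mod 6). M₂ = 6, y₂ ≡ 6 (mod 7). m = 1×7×1 + 0×6×6 ≡ 7 (mod 42)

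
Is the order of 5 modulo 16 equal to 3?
Powers of 5 mod 16: 5^1≡5, 5^2≡9, 5^3≡13, 5^4≡1. 5^3≡13≢1, so ord ≠ 3. No, the actual order is 4.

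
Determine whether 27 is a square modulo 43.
By Euler's criterion: 27^{21} ≡ 42 (mod 43). Since this equals -1 (≡ 42), 27 is not a QR.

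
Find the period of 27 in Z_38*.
Powers of 27 mod 38: 27^1≡27, 27^2≡7, 27^3≡37, 27^4≡11, 27^5≡31, 27^6≡1. Order = 6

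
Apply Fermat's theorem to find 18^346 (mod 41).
By Fermat: 18^{40} ≡ 1 (mod 41). 346 ≡ 26 (mod 40). So 18^{346} ≡ 18^{26} ≡ 18 (mod 41)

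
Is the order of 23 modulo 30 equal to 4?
Powers of 23 mod 30: 23^1≡23, 23^2≡19, 23^3≡17, 23^4≡1. First k with 23^k≡1 is k=4. Yes, ord_30(23) = 4.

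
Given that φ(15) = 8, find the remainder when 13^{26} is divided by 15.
By Euler: 13^{8} ≡ 1 (mod 15) since gcd(13, 15) = 1. 26 = 3×8 + 2. So 13^{26} ≡ 13^{2} ≡ 4 (mod 15)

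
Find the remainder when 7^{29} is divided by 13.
By Fermat: 7^{12} ≡ 1 (mod 13). 29 = 2×12 + 5. So 7^{29} ≡ 7^{5} ≡ 11 (mod 13)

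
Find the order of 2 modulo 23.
Powers of 2 mod 23: 2^1≡2, 2^2≡4, 2^3≡8, 2^4≡16, 2^5≡9, 2^6≡18, 2^7≡13, 2^8≡3, 2^9≡6, 2^10≡12, 2^11≡1. Order = 11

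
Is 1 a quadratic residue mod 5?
By Euler's criterion: 1^{2} ≡ 1 (mod 5). Since this equals 1, 1 is a QR.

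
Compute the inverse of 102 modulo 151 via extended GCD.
Extended GCD: 102(-37) + 151(25) = 1. So 102^(-1) ≡ -37 ≡ 114 mod 151. Verify: 102 × 114 = 11628 ≡ 1 mod 151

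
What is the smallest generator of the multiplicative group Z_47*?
g = 5. Powers: [5, 25, 31, 14, 23, 21, 11, 8, 40, ...] generates all 46 non-zero residues.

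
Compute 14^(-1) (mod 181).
Since 181 is prime, by Fermat 14^(-1) ≡ 14^{179} ≡ 13 (mod 181). Verify: 14 × 13 = 182 ≡ 1 (mod 181)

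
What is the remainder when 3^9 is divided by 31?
By repeated squaring (mod 31): 3^{1}≡3, 3^{2}≡9, 3^{4}≡19, 3^{8}≡20. Then 3^{9} = 3^{8+1} ≡ 20 × 3 ≡ 29 (mod 31)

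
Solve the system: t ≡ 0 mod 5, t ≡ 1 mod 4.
M = 5 × 4 = 20. M₁ = 4, y₁ ≡ 4 mod 5. M₂ = 5, y₂ ≡ 1 mod 4. t = 0×4×4 + 1×5×1 ≡ 5 mod 20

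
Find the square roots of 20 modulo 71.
The square roots of 20 mod 71 are 37 and 34. Verify: 37² = 1369 ≡ 20 (mod 71)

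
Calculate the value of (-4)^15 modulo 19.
By repeated squaring mod 19: (-4)^{1}≡15, (-4)^{2}≡16, (-4)^{4}≡9, (-4)^{8}≡5. Then (-4)^{15} = (-4)^{8+4+2+1} ≡ 5 × 9 × 16 × 15 ≡ 8 mod 19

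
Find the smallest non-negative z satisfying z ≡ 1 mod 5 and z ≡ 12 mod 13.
M = 5 × 13 = 65. M₁ = 13, y₁ ≡ 2 mod 5. M₂ = 5, y₂ ≡ 8 mod 13. z = 1×13×2 + 12×5×8 ≡ 51 mod 65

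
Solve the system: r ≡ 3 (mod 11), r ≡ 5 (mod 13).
M = 11 × 13 = 143. M₁ = 13, y₁ ≡ 6 (mod 11). M₂ = 11, y₂ ≡ 6 (mod 13). r = 3×13×6 + 5×11×6 ≡ 135 (mod 143)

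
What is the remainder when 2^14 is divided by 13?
Using Fermat: 2^{12} ≡ 1 mod 13. 14 ≡ 2 mod 12. So 2^{14} ≡ 2^{2} ≡ 4 mod 13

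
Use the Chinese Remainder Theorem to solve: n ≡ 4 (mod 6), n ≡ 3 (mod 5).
M = 6 × 5 = 30. M₁ = 5, y₁ ≡ 5 (mod 6). M₂ = 6, y₂ ≡ 1 (mod 5). n = 4×5×5 + 3×6×1 ≡ 28 (mod 30)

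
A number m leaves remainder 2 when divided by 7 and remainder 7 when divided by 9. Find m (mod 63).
M = 7 × 9 = 63. M₁ = 9, y₁ ≡ 4 (mod 7). M₂ = 7, y₂ ≡ 4 (mod 9). m = 2×9×4 + 7×7×4 ≡ 16 (mod 63)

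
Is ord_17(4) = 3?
Powers of 4 mod 17: 4^1≡4, 4^2≡16, 4^3≡13, 4^4≡1. 4^3≡13≢1, so ord ≠ 3. No, the actual order is 4.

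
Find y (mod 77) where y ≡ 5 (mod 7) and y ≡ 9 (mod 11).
M = 7 × 11 = 77. M₁ = 11, y₁ ≡ 2 (mod 7). M₂ = 7, y₂ ≡ 8 (mod 11). y = 5×11×2 + 9×7×8 ≡ 75 (mod 77)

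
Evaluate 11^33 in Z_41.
By repeated squaring mod 41: 11^{1}≡11, 11^{2}≡39, 11^{4}≡4, 11^{8}≡16, 11^{16}≡10, 11^{32}≡18. Then 11^{33} = 11^{32+1} ≡ 18 × 11 ≡ 34 mod 41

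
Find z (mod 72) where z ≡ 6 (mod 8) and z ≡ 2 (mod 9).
M = 8 × 9 = 72. M₁ = 9, y₁ ≡ 1 (mod 8). M₂ = 8, y₂ ≡ 8 (mod 9). z = 6×9×1 + 2×8×8 ≡ 38 (mod 72)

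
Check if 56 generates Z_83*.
ord_83(56) divides 82. For each prime q|82: 56^{41}≡82, 56^{2}≡65, none ≡ 1. So 56 has order 82 and is a primitive root mod 83.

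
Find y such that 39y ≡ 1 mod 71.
Since 71 is prime, by Fermat 39^(-1) ≡ 39^{69} ≡ 51 mod 71. Verify: 39 × 51 = 1989 ≡ 1 mod 71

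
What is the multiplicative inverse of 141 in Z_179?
Since 179 is prime, by Fermat 141^(-1) ≡ 141^{177} ≡ 146 mod 179. Verify: 141 × 146 = 20586 ≡ 1 mod 179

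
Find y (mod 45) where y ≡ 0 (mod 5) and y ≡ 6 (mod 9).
M = 5 × 9 = 45. M₁ = 9, y₁ ≡ 4 (mod 5). M₂ = 5, y₂ ≡ 2 (mod 9). y = 0×9×4 + 6×5×2 ≡ 15 (mod 45)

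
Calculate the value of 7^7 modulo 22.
By repeated squaring mod 22: 7^{1}≡7, 7^{2}≡5, 7^{4}≡3. Then 7^{7} = 7^{4+2+1} ≡ 3 × 5 × 7 ≡ 17 mod 22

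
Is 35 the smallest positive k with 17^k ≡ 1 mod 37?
Powers of 17 mod 37: 17^1≡17, 17^2≡30, 17^3≡29, 17^4≡12, 17^5≡19, 17^6≡27, 17^7≡15, 17^8≡33, 17^9≡6, 17^10≡28, 17^11≡32, 17^12≡26, 17^13≡35, 17^14≡3, 17^15≡14, 17^16≡16, 17^17≡13, 17^18≡36, 17^19≡20, 17^20≡7, 17^21≡8, 17^22≡25, 17^23≡18, 17^24≡10, 17^25≡22, 17^26≡4, 17^27≡31, 17^28≡9, 17^29≡5, 17^30≡11, 17^31≡2, 17^32≡34, 17^33≡23, 17^34≡21, 17^35≡24, 17^36≡1. 17^35≡24≢1, so ord ≠ 35. No, the actual order is 36.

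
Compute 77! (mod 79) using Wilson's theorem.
(78)! = (77)! × (78) ≡ -1 (mod 79). So (77)! ≡ -1 × (78)^(-1) ≡ (-1)×(-1) = 1 (mod 79)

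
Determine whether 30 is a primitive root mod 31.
30^{2} ≡ 1 (mod 31) and 2 < 30, so ord_31(30) = 2 ≠ 30 and 30 is not a primitive root.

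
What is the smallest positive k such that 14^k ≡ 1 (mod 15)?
Powers of 14 mod 15: 14^1≡14, 14^2≡1. ord_15(14) = 2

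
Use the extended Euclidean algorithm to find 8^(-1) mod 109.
Extended GCD: 8(41) + 109(-3) = 1. So 8^(-1) ≡ 41 mod 109. Verify: 8 × 41 = 328 ≡ 1 mod 109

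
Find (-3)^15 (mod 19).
By repeated squaring (mod 19): (-3)^{1}≡16, (-3)^{2}≡9, (-3)^{4}≡5, (-3)^{8}≡6. Then (-3)^{15} = (-3)^{8+4+2+1} ≡ 6 × 5 × 9 × 16 ≡ 7 (mod 19)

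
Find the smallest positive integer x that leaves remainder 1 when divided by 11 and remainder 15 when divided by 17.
M = 11 × 17 = 187. M₁ = 17, y₁ ≡ 2 mod 11. M₂ = 11, y₂ ≡ 14 mod 17. x = 1×17×2 + 15×11×14 ≡ 100 mod 187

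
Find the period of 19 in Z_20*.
Powers of 19 mod 20: 19^1≡19, 19^2≡1. ord_20(19) = 2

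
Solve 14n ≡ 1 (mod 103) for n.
Since 103 is prime, by Fermat 14^(-1) ≡ 14^{101} ≡ 81 (mod 103). Verify: 14 × 81 = 1134 ≡ 1 (mod 103)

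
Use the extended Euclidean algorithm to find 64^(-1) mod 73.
Extended GCD: 64(8) + 73(-7) = 1. So 64^(-1) ≡ 8 (mod 73). Verify: 64 × 8 = 512 ≡ 1 (mod 73)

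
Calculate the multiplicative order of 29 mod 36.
Powers of 29 mod 36: 29^1≡29, 29^2≡13, 29^3≡17, 29^4≡25, 29^5≡5, 29^6≡1. Order = 6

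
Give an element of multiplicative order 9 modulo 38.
5 has order 9 mod 38 since 5^{9} ≡ 1 mod 38 and no smaller power works.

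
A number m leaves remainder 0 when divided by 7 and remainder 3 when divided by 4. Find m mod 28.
M = 7 × 4 = 28. M₁ = 4, y₁ ≡ 2 mod 7. M₂ = 7, y₂ ≡ 3 mod 4. m = 0×4×2 + 3×7×3 ≡ 7 mod 28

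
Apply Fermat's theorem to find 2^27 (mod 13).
By Fermat: 2^{12} ≡ 1 (mod 13). 27 = 2×12 + 3. So 2^{27} ≡ 2^{3} ≡ 8 (mod 13)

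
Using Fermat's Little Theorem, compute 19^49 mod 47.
By Fermat: 19^{46} ≡ 1 (mod 47). So 19^{49} = 19^{46} · 19^{3} ≡ 19^{3} ≡ 44 (mod 47)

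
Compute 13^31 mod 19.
Using Fermat: 13^{18} ≡ 1 (mod 19). 31 ≡ 13 (mod 18). So 13^{31} ≡ 13^{13} ≡ 15 (mod 19)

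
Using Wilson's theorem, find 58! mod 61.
(60)! = (58)! × (59) × (60) ≡ -1 (mod 61). So (58)! ≡ -1 × [(60)(59)]^(-1) ≡ 30 (mod 61)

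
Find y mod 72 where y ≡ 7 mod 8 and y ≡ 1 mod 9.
M = 8 × 9 = 72. M₁ = 9, y₁ ≡ 1 mod 8. M₂ = 8, y₂ ≡ 8 mod 9. y = 7×9×1 + 1×8×8 ≡ 55 mod 72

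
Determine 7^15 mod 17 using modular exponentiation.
By repeated squaring (mod 17): 7^{1}≡7, 7^{2}≡15, 7^{4}≡4, 7^{8}≡16. Then 7^{15} = 7^{8+4+2+1} ≡ 16 × 4 × 15 × 7 ≡ 5 (mod 17)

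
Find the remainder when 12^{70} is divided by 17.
By Fermat: 12^{16} ≡ 1 (mod 17). 70 = 4×16 + 6. So 12^{70} ≡ 12^{6} ≡ 2 (mod 17)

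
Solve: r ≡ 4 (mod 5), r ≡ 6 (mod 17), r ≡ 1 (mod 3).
M = 5 × 17 × 3 = 255. M₁ = 51, y₁ ≡ 1 (mod 5). M₂ = 15, y₂ ≡ 8 (mod 17). M₃ = 85, y₃ ≡ 1 (mod 3). r = 4×51×1 + 6×15×8 + 1×85×1 ≡ 244 (mod 255)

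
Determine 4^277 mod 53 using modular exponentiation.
Using Fermat: 4^{52} ≡ 1 mod 53. 277 ≡ 17 mod 52. So 4^{277} ≡ 4^{17} ≡ 9 mod 53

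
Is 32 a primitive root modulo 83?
ord_83(32) divides 82. For each prime q|82: 32^{41}≡82, 32^{2}≡28, none ≡ 1. So 32 has order 82 and is a primitive root mod 83.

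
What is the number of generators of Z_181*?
A prime p has φ(p-1) primitive roots; here φ(180) = 48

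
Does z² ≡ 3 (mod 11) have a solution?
By Euler's criterion: 3^{5} ≡ 1 (mod 11). Since this equals 1, 3 is a QR.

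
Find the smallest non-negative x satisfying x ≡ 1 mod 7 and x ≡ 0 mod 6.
M = 7 × 6 = 42. M₁ = 6, y₁ ≡ 6 mod 7. M₂ = 7, y₂ ≡ 1 mod 6. x = 1×6×6 + 0×7×1 ≡ 36 mod 42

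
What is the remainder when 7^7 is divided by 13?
By repeated squaring (mod 13): 7^{1}≡7, 7^{2}≡10, 7^{4}≡9. Then 7^{7} = 7^{4+2+1} ≡ 9 × 10 × 7 ≡ 6 (mod 13)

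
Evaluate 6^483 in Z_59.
Using Fermat: 6^{58} ≡ 1 (mod 59). 483 ≡ 19 (mod 58). So 6^{483} ≡ 6^{19} ≡ 34 (mod 59)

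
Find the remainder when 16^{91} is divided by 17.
By Fermat: 16^{16} ≡ 1 mod 17. 91 = 5×16 + 11. So 16^{91} ≡ 16^{11} ≡ 16 mod 17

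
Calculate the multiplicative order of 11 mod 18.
Powers of 11 mod 18: 11^1≡11, 11^2≡13, 11^3≡17, 11^4≡7, 11^5≡5, 11^6≡1. So the order of 11 is 6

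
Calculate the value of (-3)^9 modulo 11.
By repeated squaring (mod 11): (-3)^{1}≡8, (-3)^{2}≡9, (-3)^{4}≡4, (-3)^{8}≡5. Then (-3)^{9} = (-3)^{8+1} ≡ 5 × 8 ≡ 7 (mod 11)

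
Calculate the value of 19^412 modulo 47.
Using Fermat: 19^{46} ≡ 1 mod 47. 412 ≡ 44 mod 46. So 19^{412} ≡ 19^{44} ≡ 25 mod 47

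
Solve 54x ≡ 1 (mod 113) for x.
Since 113 is prime, by Fermat 54^(-1) ≡ 54^{111} ≡ 90 (mod 113). Verify: 54 × 90 = 4860 ≡ 1 (mod 113)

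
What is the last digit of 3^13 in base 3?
By repeated squaring mod 3: 3^{1}≡0, 3^{2}≡0, 3^{4}≡0, 3^{8}≡0. Then 3^{13} = 3^{8+4+1} ≡ 0 × 0 × 0 ≡ 0 mod 3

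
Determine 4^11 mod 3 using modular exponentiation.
Using Fermat: 4^{2} ≡ 1 (mod 3). 11 ≡ 1 (mod 2). So 4^{11} ≡ 4^{1} ≡ 1 (mod 3)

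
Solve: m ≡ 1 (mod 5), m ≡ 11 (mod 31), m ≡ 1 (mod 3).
M = 5 × 31 × 3 = 465. M₁ = 93, y₁ ≡ 2 (mod 5). M₂ = 15, y₂ ≡ 29 (mod 31). M₃ = 155, y₃ ≡ 2 (mod 3). m = 1×93×2 + 11×15×29 + 1×155×2 ≡ 166 (mod 465)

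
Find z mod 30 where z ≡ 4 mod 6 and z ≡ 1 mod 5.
M = 6 × 5 = 30. M₁ = 5, y₁ ≡ 5 mod 6. M₂ = 6, y₂ ≡ 1 mod 5. z = 4×5×5 + 1×6×1 ≡ 16 mod 30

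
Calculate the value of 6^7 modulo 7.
Using Fermat: 6^{6} ≡ 1 mod 7. 7 ≡ 1 mod 6. So 6^{7} ≡ 6^{1} ≡ 6 mod 7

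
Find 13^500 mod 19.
Using Fermat: 13^{18} ≡ 1 mod 19. 500 ≡ 14 mod 18. So 13^{500} ≡ 13^{14} ≡ 5 mod 19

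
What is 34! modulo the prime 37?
(36)! = (34)! × (35) × (36) ≡ -1 mod 37. So (34)! ≡ -1 × [(36)(35)]^(-1) ≡ 18 mod 37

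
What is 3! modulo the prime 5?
(4)! = (3)! × (4) ≡ -1 (mod 5). So (3)! ≡ -1 × (4)^(-1) ≡ (-1)×(-1) = 1 (mod 5)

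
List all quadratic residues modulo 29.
Quadratic residues modulo 29: {1, 4, 5, 6, 7, 9, 13, 16, 20, 22, 23, 24, 25, 28}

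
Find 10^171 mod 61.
Using Fermat: 10^{60} ≡ 1 mod 61. 171 ≡ 51 mod 60. So 10^{171} ≡ 10^{51} ≡ 53 mod 61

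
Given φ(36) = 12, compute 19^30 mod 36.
By Euler: 19^{12} ≡ 1 (mod 36) since gcd(19, 36) = 1. 30 = 2×12 + 6. So 19^{30} ≡ 19^{6} ≡ 1 (mod 36)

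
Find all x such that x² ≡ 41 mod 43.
The square roots of 41 mod 43 are 16 and 27. Verify: 16² = 256 ≡ 41 mod 43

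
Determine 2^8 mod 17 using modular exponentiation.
By repeated squaring mod 17: 2^{1}≡2, 2^{2}≡4, 2^{4}≡16, 2^{8}≡1. So 2^{8} ≡ 1 mod 17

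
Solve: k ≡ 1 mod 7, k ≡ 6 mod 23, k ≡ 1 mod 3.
M = 7 × 23 × 3 = 483. M₁ = 69, y₁ ≡ 6 mod 7. M₂ = 21, y₂ ≡ 11 mod 23. M₃ = 161, y₃ ≡ 2 mod 3. k = 1×69×6 + 6×21×11 + 1×161×2 ≡ 190 mod 483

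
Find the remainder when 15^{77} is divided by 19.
By Fermat: 15^{18} ≡ 1 mod 19. 77 = 4×18 + 5. So 15^{77} ≡ 15^{5} ≡ 2 mod 19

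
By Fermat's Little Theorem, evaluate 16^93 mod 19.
By Fermat: 16^{18} ≡ 1 mod 19. 93 = 5×18 + 3. So 16^{93} ≡ 16^{3} ≡ 11 mod 19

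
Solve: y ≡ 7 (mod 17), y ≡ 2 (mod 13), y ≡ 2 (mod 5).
M = 17 × 13 × 5 = 1105. M₁ = 65, y₁ ≡ 11 (mod 17). M₂ = 85, y₂ ≡ 2 (mod 13). M₃ = 221, y₃ ≡ 1 (mod 5). y = 7×65×11 + 2×85×2 + 2×221×1 ≡ 262 (mod 1105)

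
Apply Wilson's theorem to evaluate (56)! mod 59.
(58)! = (56)! × (57) × (58) ≡ -1 mod 59. So (56)! ≡ -1 × [(58)(57)]^(-1) ≡ 29 mod 59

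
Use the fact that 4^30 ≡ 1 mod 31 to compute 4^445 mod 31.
By Fermat: 4^{30} ≡ 1 mod 31. 445 ≡ 25 mod 30. So 4^{445} ≡ 4^{25} ≡ 1 mod 31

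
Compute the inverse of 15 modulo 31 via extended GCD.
Extended GCD: 15(-2) + 31(1) = 1. So 15^(-1) ≡ -2 ≡ 29 mod 31. Verify: 15 × 29 = 435 ≡ 1 mod 31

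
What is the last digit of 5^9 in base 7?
Using Fermat: 5^{6} ≡ 1 (mod 7). 9 ≡ 3 (mod 6). So 5^{9} ≡ 5^{3} ≡ 6 (mod 7)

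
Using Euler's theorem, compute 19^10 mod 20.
By Euler: 19^{8} ≡ 1 (mod 20) since gcd(19, 20) = 1. 10 = 1×8 + 2. So 19^{10} ≡ 19^{2} ≡ 1 (mod 20)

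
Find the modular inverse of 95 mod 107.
Since 107 is prime, by Fermat 95^(-1) ≡ 95^{105} ≡ 98 mod 107. Verify: 95 × 98 = 9310 ≡ 1 mod 107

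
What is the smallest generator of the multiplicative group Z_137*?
g = 3. For each prime q|136: 3^{68}≡136, 3^{8}≡122, none ≡ 1, so ord_137(3) = 136 and 3 is a primitive root.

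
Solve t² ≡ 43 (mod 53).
The square roots of 43 mod 53 are 34 and 19. Verify: 34² = 1156 ≡ 43 (mod 53)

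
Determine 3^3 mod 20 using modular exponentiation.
3^{3} = 27 ≡ 7 mod 20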